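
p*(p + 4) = p^2 + 4*p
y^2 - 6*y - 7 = (y - 7)*(y + 1)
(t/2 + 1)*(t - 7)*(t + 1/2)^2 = t^4/2 - 2*t^3 - 75*t^2/8 - 61*t/8 - 7/4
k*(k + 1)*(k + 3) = k^3 + 4*k^2 + 3*k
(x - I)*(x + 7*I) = x^2 + 6*I*x + 7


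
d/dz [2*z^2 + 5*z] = 4*z + 5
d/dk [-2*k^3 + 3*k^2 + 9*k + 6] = -6*k^2 + 6*k + 9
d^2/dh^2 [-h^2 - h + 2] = -2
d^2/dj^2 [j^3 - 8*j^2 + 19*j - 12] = 6*j - 16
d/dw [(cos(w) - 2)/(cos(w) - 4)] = 2*sin(w)/(cos(w) - 4)^2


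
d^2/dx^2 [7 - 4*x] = 0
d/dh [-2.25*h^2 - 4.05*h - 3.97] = -4.5*h - 4.05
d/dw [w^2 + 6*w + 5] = 2*w + 6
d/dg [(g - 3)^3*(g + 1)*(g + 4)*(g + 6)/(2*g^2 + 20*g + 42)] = (2*g^7 + 28*g^6 + 65*g^5 - 471*g^4 - 1716*g^3 + 1782*g^2 + 9153*g + 405)/(g^4 + 20*g^3 + 142*g^2 + 420*g + 441)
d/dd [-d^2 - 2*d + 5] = -2*d - 2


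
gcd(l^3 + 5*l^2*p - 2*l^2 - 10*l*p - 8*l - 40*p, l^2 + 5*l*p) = l + 5*p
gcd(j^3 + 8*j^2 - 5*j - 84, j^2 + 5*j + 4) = j + 4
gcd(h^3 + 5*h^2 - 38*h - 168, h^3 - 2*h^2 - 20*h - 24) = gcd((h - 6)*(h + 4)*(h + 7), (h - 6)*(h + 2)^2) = h - 6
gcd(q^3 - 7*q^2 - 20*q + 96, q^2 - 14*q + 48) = q - 8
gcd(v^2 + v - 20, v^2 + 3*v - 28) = v - 4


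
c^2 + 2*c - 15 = (c - 3)*(c + 5)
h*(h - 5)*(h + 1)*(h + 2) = h^4 - 2*h^3 - 13*h^2 - 10*h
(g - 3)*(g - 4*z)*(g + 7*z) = g^3 + 3*g^2*z - 3*g^2 - 28*g*z^2 - 9*g*z + 84*z^2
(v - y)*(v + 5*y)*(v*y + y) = v^3*y + 4*v^2*y^2 + v^2*y - 5*v*y^3 + 4*v*y^2 - 5*y^3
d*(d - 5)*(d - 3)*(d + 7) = d^4 - d^3 - 41*d^2 + 105*d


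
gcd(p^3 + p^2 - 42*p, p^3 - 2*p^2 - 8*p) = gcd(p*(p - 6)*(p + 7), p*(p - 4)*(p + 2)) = p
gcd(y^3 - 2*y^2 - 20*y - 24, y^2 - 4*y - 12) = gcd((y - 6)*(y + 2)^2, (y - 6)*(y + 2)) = y^2 - 4*y - 12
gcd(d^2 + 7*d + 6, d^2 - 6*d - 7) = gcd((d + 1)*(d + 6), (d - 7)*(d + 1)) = d + 1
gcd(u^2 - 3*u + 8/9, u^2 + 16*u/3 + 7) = 1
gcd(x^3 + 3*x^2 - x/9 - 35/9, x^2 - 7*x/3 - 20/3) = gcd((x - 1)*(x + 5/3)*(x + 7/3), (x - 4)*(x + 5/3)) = x + 5/3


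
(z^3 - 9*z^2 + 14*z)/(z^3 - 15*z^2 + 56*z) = (z - 2)/(z - 8)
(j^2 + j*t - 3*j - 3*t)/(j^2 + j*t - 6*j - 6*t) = (j - 3)/(j - 6)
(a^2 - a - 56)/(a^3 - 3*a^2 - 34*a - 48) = (a + 7)/(a^2 + 5*a + 6)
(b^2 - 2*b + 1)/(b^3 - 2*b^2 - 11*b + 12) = (b - 1)/(b^2 - b - 12)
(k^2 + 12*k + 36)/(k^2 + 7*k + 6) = (k + 6)/(k + 1)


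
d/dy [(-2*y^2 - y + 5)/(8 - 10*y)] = (10*y^2 - 16*y + 21)/(2*(25*y^2 - 40*y + 16))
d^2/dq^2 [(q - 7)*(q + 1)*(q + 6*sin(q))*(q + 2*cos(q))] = -6*q^3*sin(q) - 2*q^3*cos(q) + 24*q^2*sin(q) - 24*q^2*sin(2*q) + 48*q^2*cos(q) + 12*q^2 + 126*q*sin(q) + 144*q*sin(2*q) - 118*q*cos(q) + 48*q*cos(2*q) - 36*q - 44*sin(q) + 180*sin(2*q) - 108*cos(q) - 144*cos(2*q) - 14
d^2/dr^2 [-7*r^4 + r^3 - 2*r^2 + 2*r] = -84*r^2 + 6*r - 4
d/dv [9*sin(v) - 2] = 9*cos(v)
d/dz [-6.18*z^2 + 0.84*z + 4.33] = 0.84 - 12.36*z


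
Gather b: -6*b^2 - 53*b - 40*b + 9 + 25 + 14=-6*b^2 - 93*b + 48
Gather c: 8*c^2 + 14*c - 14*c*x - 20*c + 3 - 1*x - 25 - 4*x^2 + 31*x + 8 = 8*c^2 + c*(-14*x - 6) - 4*x^2 + 30*x - 14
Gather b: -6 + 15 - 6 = 3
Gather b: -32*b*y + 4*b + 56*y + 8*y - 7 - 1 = b*(4 - 32*y) + 64*y - 8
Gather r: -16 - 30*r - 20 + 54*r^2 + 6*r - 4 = 54*r^2 - 24*r - 40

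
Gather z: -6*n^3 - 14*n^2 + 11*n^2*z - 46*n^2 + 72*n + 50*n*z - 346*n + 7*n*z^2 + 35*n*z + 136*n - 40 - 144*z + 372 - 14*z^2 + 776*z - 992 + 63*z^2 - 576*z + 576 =-6*n^3 - 60*n^2 - 138*n + z^2*(7*n + 49) + z*(11*n^2 + 85*n + 56) - 84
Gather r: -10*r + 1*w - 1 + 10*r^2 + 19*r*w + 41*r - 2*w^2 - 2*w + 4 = 10*r^2 + r*(19*w + 31) - 2*w^2 - w + 3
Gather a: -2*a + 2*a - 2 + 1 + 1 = 0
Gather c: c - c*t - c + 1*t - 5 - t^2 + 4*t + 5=-c*t - t^2 + 5*t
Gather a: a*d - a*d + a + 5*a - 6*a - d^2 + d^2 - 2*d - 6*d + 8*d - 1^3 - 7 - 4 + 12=0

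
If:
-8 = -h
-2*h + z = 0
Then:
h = 8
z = 16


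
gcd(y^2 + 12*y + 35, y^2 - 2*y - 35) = y + 5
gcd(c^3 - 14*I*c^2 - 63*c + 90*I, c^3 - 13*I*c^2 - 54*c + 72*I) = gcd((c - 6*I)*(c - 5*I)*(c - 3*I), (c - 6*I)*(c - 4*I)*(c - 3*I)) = c^2 - 9*I*c - 18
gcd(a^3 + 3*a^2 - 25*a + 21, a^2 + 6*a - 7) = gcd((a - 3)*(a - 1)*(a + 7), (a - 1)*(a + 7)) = a^2 + 6*a - 7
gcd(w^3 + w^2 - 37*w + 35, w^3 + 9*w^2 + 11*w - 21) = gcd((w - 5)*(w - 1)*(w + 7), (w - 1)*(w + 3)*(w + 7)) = w^2 + 6*w - 7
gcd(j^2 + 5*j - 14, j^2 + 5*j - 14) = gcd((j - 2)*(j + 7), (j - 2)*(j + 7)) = j^2 + 5*j - 14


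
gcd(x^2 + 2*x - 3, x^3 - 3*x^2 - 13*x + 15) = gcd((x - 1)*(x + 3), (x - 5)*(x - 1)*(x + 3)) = x^2 + 2*x - 3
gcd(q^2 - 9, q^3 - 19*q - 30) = q + 3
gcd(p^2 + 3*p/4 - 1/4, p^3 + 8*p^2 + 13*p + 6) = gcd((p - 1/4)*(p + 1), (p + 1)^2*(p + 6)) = p + 1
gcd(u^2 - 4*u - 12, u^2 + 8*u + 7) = 1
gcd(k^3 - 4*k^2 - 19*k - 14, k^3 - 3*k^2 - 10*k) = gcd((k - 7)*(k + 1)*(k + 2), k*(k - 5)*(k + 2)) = k + 2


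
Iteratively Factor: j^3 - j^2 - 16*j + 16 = (j + 4)*(j^2 - 5*j + 4) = (j - 1)*(j + 4)*(j - 4)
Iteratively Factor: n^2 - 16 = (n - 4)*(n + 4)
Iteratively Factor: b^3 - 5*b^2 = (b - 5)*(b^2) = b*(b - 5)*(b)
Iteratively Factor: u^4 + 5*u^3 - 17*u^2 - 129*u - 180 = (u + 3)*(u^3 + 2*u^2 - 23*u - 60) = (u - 5)*(u + 3)*(u^2 + 7*u + 12) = (u - 5)*(u + 3)^2*(u + 4)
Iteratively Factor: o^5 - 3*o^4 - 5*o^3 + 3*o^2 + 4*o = (o)*(o^4 - 3*o^3 - 5*o^2 + 3*o + 4) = o*(o + 1)*(o^3 - 4*o^2 - o + 4) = o*(o - 1)*(o + 1)*(o^2 - 3*o - 4) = o*(o - 1)*(o + 1)^2*(o - 4)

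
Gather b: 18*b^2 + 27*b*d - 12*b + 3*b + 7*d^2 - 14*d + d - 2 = 18*b^2 + b*(27*d - 9) + 7*d^2 - 13*d - 2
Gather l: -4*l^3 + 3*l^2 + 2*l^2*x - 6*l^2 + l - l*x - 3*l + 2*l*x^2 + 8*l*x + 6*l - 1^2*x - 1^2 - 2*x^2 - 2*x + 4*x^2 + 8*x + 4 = -4*l^3 + l^2*(2*x - 3) + l*(2*x^2 + 7*x + 4) + 2*x^2 + 5*x + 3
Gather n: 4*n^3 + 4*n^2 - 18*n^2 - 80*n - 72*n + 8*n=4*n^3 - 14*n^2 - 144*n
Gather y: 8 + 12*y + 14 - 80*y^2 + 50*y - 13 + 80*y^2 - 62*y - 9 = 0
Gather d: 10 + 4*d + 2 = 4*d + 12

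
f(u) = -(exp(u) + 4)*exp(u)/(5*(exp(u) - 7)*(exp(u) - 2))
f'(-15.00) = 0.00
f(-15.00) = 0.00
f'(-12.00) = 0.00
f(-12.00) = 0.00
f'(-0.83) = -0.05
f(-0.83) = -0.04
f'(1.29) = 0.33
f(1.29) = 1.01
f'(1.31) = 0.44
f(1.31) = 1.02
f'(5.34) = 0.01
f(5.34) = -0.21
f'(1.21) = -0.10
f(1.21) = 1.00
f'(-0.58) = -0.09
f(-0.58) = -0.06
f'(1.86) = 59.42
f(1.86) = 5.25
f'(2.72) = 0.66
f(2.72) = -0.54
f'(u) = -(exp(u) + 4)*exp(u)/(5*(exp(u) - 7)*(exp(u) - 2)) - exp(2*u)/(5*(exp(u) - 7)*(exp(u) - 2)) + (exp(u) + 4)*exp(2*u)/(5*(exp(u) - 7)*(exp(u) - 2)^2) + (exp(u) + 4)*exp(2*u)/(5*(exp(u) - 7)^2*(exp(u) - 2)) = (13*exp(2*u) - 28*exp(u) - 56)*exp(u)/(5*(exp(4*u) - 18*exp(3*u) + 109*exp(2*u) - 252*exp(u) + 196))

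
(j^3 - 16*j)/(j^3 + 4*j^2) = (j - 4)/j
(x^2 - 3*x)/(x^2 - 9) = x/(x + 3)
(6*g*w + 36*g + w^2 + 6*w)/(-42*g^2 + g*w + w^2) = (6*g*w + 36*g + w^2 + 6*w)/(-42*g^2 + g*w + w^2)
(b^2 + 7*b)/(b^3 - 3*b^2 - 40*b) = (b + 7)/(b^2 - 3*b - 40)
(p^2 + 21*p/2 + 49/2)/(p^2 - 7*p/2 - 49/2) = (p + 7)/(p - 7)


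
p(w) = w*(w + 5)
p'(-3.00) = -1.00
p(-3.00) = -6.00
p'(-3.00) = -1.00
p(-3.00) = -6.00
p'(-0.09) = 4.82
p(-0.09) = -0.44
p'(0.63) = 6.26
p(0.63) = 3.55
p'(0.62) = 6.24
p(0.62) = 3.48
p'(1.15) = 7.30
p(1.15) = 7.07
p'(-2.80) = -0.60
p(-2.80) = -6.16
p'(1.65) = 8.30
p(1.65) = 10.97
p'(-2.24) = 0.52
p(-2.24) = -6.18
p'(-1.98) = 1.04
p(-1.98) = -5.98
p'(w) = 2*w + 5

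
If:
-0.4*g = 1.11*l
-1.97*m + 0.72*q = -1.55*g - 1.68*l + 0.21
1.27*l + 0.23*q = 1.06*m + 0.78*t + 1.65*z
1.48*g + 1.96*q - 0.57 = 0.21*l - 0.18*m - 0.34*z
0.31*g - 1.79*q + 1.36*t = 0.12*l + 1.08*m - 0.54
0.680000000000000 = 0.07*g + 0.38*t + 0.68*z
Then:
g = -1.89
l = 0.68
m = -0.34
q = 1.84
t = 2.24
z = -0.06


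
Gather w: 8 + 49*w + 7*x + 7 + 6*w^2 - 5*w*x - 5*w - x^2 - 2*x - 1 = 6*w^2 + w*(44 - 5*x) - x^2 + 5*x + 14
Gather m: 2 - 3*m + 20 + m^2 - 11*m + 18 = m^2 - 14*m + 40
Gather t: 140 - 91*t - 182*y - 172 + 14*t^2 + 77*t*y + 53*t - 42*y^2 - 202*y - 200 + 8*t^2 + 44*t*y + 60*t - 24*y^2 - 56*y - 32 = 22*t^2 + t*(121*y + 22) - 66*y^2 - 440*y - 264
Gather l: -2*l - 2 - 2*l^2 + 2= -2*l^2 - 2*l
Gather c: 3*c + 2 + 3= 3*c + 5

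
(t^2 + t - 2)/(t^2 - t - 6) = (t - 1)/(t - 3)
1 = 1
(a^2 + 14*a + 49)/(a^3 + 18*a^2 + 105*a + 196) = 1/(a + 4)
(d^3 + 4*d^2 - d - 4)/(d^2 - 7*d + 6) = (d^2 + 5*d + 4)/(d - 6)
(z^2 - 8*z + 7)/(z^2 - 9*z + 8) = (z - 7)/(z - 8)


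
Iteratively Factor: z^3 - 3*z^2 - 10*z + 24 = (z + 3)*(z^2 - 6*z + 8) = (z - 2)*(z + 3)*(z - 4)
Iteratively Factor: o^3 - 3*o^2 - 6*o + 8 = (o - 4)*(o^2 + o - 2) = (o - 4)*(o - 1)*(o + 2)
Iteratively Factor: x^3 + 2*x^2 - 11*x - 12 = (x + 4)*(x^2 - 2*x - 3) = (x + 1)*(x + 4)*(x - 3)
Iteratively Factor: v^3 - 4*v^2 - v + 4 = (v + 1)*(v^2 - 5*v + 4) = (v - 1)*(v + 1)*(v - 4)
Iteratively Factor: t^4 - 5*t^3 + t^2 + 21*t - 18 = (t + 2)*(t^3 - 7*t^2 + 15*t - 9) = (t - 1)*(t + 2)*(t^2 - 6*t + 9) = (t - 3)*(t - 1)*(t + 2)*(t - 3)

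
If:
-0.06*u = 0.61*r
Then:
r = -0.0983606557377049*u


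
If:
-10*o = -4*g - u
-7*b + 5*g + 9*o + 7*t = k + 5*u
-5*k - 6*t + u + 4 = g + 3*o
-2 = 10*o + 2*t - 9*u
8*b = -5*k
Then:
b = 2710*u/243 - 365/243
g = 50/243 - 3269*u/486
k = 584/243 - 4336*u/243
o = 20/243 - 1259*u/486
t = 4241*u/243 - 343/243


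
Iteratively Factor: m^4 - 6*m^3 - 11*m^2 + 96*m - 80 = (m - 1)*(m^3 - 5*m^2 - 16*m + 80) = (m - 1)*(m + 4)*(m^2 - 9*m + 20) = (m - 5)*(m - 1)*(m + 4)*(m - 4)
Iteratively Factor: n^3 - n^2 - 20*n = (n)*(n^2 - n - 20) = n*(n - 5)*(n + 4)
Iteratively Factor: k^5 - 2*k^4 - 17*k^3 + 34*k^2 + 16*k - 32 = (k - 2)*(k^4 - 17*k^2 + 16) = (k - 4)*(k - 2)*(k^3 + 4*k^2 - k - 4) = (k - 4)*(k - 2)*(k - 1)*(k^2 + 5*k + 4) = (k - 4)*(k - 2)*(k - 1)*(k + 4)*(k + 1)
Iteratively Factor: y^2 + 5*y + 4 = (y + 4)*(y + 1)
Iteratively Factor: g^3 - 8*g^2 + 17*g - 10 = (g - 1)*(g^2 - 7*g + 10) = (g - 2)*(g - 1)*(g - 5)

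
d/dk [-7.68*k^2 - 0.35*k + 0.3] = -15.36*k - 0.35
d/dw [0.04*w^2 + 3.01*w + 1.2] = 0.08*w + 3.01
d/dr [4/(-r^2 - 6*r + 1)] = 8*(r + 3)/(r^2 + 6*r - 1)^2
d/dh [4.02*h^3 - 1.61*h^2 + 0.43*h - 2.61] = 12.06*h^2 - 3.22*h + 0.43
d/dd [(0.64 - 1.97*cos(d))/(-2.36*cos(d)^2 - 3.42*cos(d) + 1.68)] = (4.6492*cos(d)^2 - 3.0208*cos(d) + 1.1208)*sin(d)/(5.5696*cos(d)^4 + 16.1424*cos(d)^3 + 3.7668*cos(d)^2 - 11.4912*cos(d) + 2.8224)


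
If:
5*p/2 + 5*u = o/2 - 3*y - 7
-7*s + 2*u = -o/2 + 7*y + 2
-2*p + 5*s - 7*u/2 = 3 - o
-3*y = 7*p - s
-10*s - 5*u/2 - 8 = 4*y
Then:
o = 8556/9643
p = -52/9643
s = -4237/9643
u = -11844/9643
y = -1291/9643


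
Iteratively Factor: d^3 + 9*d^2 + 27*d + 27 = (d + 3)*(d^2 + 6*d + 9) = (d + 3)^2*(d + 3)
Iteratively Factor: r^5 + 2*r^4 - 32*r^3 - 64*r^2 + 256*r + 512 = (r - 4)*(r^4 + 6*r^3 - 8*r^2 - 96*r - 128) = (r - 4)^2*(r^3 + 10*r^2 + 32*r + 32) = (r - 4)^2*(r + 2)*(r^2 + 8*r + 16) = (r - 4)^2*(r + 2)*(r + 4)*(r + 4)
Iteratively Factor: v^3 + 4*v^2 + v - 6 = (v - 1)*(v^2 + 5*v + 6) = (v - 1)*(v + 2)*(v + 3)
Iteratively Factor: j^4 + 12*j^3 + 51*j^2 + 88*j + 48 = (j + 1)*(j^3 + 11*j^2 + 40*j + 48) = (j + 1)*(j + 4)*(j^2 + 7*j + 12) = (j + 1)*(j + 4)^2*(j + 3)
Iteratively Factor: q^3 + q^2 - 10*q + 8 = (q - 2)*(q^2 + 3*q - 4) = (q - 2)*(q - 1)*(q + 4)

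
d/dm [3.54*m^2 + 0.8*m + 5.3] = 7.08*m + 0.8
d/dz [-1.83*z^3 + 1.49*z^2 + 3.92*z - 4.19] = -5.49*z^2 + 2.98*z + 3.92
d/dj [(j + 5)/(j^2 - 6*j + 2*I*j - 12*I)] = (-j^2 - 10*j + 30 - 22*I)/(j^4 + j^3*(-12 + 4*I) + j^2*(32 - 48*I) + j*(48 + 144*I) - 144)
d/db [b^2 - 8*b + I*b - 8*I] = 2*b - 8 + I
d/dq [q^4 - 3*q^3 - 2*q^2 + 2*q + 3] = 4*q^3 - 9*q^2 - 4*q + 2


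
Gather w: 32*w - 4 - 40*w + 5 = 1 - 8*w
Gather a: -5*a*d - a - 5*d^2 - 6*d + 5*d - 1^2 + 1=a*(-5*d - 1) - 5*d^2 - d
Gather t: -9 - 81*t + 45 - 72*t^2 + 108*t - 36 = -72*t^2 + 27*t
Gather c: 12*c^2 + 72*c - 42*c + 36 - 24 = 12*c^2 + 30*c + 12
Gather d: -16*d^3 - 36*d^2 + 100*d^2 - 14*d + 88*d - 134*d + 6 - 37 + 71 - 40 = -16*d^3 + 64*d^2 - 60*d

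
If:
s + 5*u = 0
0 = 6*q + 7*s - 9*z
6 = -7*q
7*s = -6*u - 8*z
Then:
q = -6/7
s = 1440/3787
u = -288/3787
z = -1044/3787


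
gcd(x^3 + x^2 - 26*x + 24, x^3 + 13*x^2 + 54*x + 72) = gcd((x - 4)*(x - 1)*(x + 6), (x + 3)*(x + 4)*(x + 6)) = x + 6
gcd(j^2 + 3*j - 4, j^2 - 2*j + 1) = j - 1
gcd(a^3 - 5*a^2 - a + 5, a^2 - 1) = a^2 - 1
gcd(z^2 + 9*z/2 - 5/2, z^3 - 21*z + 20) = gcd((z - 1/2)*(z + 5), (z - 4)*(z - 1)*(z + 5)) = z + 5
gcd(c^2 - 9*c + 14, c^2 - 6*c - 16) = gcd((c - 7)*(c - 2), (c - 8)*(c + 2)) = 1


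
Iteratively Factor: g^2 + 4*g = (g + 4)*(g)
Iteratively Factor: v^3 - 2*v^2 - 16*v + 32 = (v - 2)*(v^2 - 16) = (v - 2)*(v + 4)*(v - 4)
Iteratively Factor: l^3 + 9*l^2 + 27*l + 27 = (l + 3)*(l^2 + 6*l + 9) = (l + 3)^2*(l + 3)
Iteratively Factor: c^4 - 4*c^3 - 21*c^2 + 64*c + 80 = (c - 4)*(c^3 - 21*c - 20) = (c - 4)*(c + 1)*(c^2 - c - 20) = (c - 4)*(c + 1)*(c + 4)*(c - 5)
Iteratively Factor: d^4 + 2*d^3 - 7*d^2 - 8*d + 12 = (d - 2)*(d^3 + 4*d^2 + d - 6) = (d - 2)*(d + 3)*(d^2 + d - 2) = (d - 2)*(d + 2)*(d + 3)*(d - 1)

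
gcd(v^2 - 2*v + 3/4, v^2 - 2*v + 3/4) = v^2 - 2*v + 3/4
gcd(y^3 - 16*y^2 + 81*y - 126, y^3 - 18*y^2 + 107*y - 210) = y^2 - 13*y + 42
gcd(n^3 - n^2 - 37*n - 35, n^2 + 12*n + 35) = n + 5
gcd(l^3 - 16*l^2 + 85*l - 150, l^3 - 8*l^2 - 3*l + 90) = l^2 - 11*l + 30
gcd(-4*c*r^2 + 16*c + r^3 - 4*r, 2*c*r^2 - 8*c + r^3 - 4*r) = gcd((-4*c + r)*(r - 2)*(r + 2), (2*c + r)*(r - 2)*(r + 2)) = r^2 - 4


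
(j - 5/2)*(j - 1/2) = j^2 - 3*j + 5/4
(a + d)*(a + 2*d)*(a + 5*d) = a^3 + 8*a^2*d + 17*a*d^2 + 10*d^3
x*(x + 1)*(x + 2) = x^3 + 3*x^2 + 2*x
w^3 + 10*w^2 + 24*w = w*(w + 4)*(w + 6)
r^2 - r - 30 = (r - 6)*(r + 5)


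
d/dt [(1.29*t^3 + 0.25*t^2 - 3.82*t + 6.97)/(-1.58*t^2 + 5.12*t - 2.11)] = (-2.0382*t^4 + 13.2096*t^3 - 12.9213*t^2 + 20.9702*t - 27.6262)/(2.4964*t^4 - 16.1792*t^3 + 32.882*t^2 - 21.6064*t + 4.4521)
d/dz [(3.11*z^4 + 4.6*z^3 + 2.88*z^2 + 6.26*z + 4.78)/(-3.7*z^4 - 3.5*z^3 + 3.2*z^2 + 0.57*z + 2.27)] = (6.13500000000001*z^6 + 41.216*z^5 + 99.6041*z^4 + 148.0468*z^3 + 63.1256*z^2 - 17.5168*z + 11.4856)/(13.69*z^8 + 25.9*z^7 - 11.43*z^6 - 26.618*z^5 - 10.548*z^4 - 12.242*z^3 + 14.8529*z^2 + 2.5878*z + 5.1529)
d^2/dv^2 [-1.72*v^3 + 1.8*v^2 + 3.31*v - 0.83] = 3.6 - 10.32*v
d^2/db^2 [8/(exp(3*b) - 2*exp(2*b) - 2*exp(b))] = 8*((-9*exp(2*b) + 8*exp(b) + 2)*(-exp(2*b) + 2*exp(b) + 2) - 2*(-3*exp(2*b) + 4*exp(b) + 2)^2)*exp(-b)/(-exp(2*b) + 2*exp(b) + 2)^3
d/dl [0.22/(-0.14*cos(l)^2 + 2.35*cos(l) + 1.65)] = (0.517 - 0.0616*cos(l))*sin(l)/(-0.14*cos(l)^2 + 2.35*cos(l) + 1.65)^2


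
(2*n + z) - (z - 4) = 2*n + 4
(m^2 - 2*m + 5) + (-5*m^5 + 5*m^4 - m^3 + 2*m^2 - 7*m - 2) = -5*m^5 + 5*m^4 - m^3 + 3*m^2 - 9*m + 3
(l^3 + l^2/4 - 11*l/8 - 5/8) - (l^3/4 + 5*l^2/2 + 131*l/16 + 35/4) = 3*l^3/4 - 9*l^2/4 - 153*l/16 - 75/8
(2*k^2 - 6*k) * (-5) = -10*k^2 + 30*k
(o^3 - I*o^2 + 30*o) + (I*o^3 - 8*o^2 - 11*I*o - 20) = o^3 + I*o^3 - 8*o^2 - I*o^2 + 30*o - 11*I*o - 20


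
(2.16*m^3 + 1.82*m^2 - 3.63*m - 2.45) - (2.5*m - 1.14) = 2.16*m^3 + 1.82*m^2 - 6.13*m - 1.31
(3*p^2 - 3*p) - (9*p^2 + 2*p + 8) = -6*p^2 - 5*p - 8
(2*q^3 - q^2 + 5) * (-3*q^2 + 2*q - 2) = -6*q^5 + 7*q^4 - 6*q^3 - 13*q^2 + 10*q - 10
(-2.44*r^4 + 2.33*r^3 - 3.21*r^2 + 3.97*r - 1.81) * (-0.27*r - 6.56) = 0.6588*r^5 + 15.3773*r^4 - 14.4181*r^3 + 19.9857*r^2 - 25.5545*r + 11.8736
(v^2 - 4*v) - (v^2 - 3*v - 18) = 18 - v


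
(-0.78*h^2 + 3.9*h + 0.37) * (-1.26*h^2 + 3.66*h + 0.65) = 0.9828*h^4 - 7.7688*h^3 + 13.3008*h^2 + 3.8892*h + 0.2405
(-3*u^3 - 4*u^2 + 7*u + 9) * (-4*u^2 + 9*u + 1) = 12*u^5 - 11*u^4 - 67*u^3 + 23*u^2 + 88*u + 9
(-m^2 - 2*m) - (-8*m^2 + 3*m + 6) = 7*m^2 - 5*m - 6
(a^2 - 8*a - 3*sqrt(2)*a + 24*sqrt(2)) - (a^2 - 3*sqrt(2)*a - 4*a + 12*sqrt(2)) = -4*a + 12*sqrt(2)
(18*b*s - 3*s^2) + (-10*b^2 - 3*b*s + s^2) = -10*b^2 + 15*b*s - 2*s^2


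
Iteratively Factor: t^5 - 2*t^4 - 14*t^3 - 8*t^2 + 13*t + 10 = (t + 1)*(t^4 - 3*t^3 - 11*t^2 + 3*t + 10) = (t - 5)*(t + 1)*(t^3 + 2*t^2 - t - 2) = (t - 5)*(t + 1)*(t + 2)*(t^2 - 1) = (t - 5)*(t + 1)^2*(t + 2)*(t - 1)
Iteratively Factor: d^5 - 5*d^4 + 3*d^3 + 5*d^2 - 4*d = (d - 4)*(d^4 - d^3 - d^2 + d) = (d - 4)*(d - 1)*(d^3 - d) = (d - 4)*(d - 1)^2*(d^2 + d) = d*(d - 4)*(d - 1)^2*(d + 1)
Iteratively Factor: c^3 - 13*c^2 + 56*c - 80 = (c - 5)*(c^2 - 8*c + 16) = (c - 5)*(c - 4)*(c - 4)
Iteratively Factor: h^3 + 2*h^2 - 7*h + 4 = (h + 4)*(h^2 - 2*h + 1) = (h - 1)*(h + 4)*(h - 1)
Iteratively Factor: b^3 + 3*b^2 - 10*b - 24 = (b - 3)*(b^2 + 6*b + 8) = (b - 3)*(b + 2)*(b + 4)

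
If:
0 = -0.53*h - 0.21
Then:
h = -0.40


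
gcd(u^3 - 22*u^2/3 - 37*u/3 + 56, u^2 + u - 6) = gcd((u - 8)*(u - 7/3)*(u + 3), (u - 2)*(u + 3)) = u + 3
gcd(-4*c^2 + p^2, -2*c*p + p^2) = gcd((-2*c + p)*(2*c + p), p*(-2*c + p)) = -2*c + p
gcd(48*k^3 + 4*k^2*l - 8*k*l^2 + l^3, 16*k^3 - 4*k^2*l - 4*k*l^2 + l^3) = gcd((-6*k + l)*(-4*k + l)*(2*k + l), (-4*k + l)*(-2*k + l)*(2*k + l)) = 8*k^2 + 2*k*l - l^2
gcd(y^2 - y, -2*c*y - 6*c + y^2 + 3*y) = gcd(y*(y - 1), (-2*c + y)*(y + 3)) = 1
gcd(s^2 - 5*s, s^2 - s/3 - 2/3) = 1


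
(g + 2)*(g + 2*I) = g^2 + 2*g + 2*I*g + 4*I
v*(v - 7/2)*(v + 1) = v^3 - 5*v^2/2 - 7*v/2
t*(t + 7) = t^2 + 7*t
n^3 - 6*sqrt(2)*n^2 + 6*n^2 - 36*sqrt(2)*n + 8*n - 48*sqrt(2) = (n + 2)*(n + 4)*(n - 6*sqrt(2))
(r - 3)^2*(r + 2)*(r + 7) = r^4 + 3*r^3 - 31*r^2 - 3*r + 126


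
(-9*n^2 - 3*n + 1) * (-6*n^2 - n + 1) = 54*n^4 + 27*n^3 - 12*n^2 - 4*n + 1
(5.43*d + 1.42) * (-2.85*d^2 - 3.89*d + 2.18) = -15.4755*d^3 - 25.1697*d^2 + 6.3136*d + 3.0956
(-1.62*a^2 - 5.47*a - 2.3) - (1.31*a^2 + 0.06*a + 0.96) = -2.93*a^2 - 5.53*a - 3.26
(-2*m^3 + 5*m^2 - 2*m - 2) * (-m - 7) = 2*m^4 + 9*m^3 - 33*m^2 + 16*m + 14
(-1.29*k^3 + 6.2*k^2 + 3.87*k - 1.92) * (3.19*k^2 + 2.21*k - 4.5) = -4.1151*k^5 + 16.9271*k^4 + 31.8523*k^3 - 25.4721*k^2 - 21.6582*k + 8.64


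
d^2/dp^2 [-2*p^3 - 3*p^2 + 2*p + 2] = -12*p - 6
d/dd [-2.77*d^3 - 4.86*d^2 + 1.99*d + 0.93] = -8.31*d^2 - 9.72*d + 1.99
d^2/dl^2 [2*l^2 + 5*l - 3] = 4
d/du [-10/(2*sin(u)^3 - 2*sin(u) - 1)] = -(20*cos(u) + 60*cos(3*u))/(sin(u) + sin(3*u) + 2)^2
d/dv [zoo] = 0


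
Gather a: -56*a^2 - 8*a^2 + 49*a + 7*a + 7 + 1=-64*a^2 + 56*a + 8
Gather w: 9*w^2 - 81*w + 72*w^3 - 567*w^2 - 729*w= 72*w^3 - 558*w^2 - 810*w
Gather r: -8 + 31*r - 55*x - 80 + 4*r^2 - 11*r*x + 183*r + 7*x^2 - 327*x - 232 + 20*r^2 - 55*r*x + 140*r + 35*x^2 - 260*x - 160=24*r^2 + r*(354 - 66*x) + 42*x^2 - 642*x - 480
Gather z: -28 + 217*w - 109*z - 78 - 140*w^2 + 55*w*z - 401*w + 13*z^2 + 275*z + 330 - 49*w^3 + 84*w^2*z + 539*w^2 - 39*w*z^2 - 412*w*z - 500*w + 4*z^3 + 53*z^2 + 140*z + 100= -49*w^3 + 399*w^2 - 684*w + 4*z^3 + z^2*(66 - 39*w) + z*(84*w^2 - 357*w + 306) + 324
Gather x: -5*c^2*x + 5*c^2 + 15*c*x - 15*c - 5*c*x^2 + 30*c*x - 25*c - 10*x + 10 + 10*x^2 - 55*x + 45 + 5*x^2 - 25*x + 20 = 5*c^2 - 40*c + x^2*(15 - 5*c) + x*(-5*c^2 + 45*c - 90) + 75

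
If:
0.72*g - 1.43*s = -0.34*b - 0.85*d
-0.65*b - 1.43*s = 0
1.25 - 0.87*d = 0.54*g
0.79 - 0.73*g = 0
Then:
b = -1.44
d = 0.77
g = 1.08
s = 0.66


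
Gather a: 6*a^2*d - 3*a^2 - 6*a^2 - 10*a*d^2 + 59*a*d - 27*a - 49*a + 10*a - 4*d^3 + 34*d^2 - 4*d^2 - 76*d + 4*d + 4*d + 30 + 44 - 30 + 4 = a^2*(6*d - 9) + a*(-10*d^2 + 59*d - 66) - 4*d^3 + 30*d^2 - 68*d + 48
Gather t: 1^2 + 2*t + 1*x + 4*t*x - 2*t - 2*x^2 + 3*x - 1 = 4*t*x - 2*x^2 + 4*x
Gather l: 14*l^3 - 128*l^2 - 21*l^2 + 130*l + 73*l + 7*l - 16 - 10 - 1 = 14*l^3 - 149*l^2 + 210*l - 27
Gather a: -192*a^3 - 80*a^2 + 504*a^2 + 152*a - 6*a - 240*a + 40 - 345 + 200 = -192*a^3 + 424*a^2 - 94*a - 105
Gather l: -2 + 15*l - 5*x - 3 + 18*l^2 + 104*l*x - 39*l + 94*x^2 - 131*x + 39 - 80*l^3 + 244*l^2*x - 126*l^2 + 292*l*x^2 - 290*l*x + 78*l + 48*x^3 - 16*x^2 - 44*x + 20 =-80*l^3 + l^2*(244*x - 108) + l*(292*x^2 - 186*x + 54) + 48*x^3 + 78*x^2 - 180*x + 54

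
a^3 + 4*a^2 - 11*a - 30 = (a - 3)*(a + 2)*(a + 5)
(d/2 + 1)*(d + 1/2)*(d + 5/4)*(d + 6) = d^4/2 + 39*d^3/8 + 213*d^2/16 + 13*d + 15/4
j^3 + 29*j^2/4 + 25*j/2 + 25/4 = (j + 1)*(j + 5/4)*(j + 5)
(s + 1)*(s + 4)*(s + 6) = s^3 + 11*s^2 + 34*s + 24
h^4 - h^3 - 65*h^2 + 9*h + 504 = (h - 8)*(h - 3)*(h + 3)*(h + 7)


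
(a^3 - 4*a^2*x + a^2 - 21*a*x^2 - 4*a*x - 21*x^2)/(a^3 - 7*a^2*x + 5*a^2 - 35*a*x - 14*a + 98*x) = (a^2 + 3*a*x + a + 3*x)/(a^2 + 5*a - 14)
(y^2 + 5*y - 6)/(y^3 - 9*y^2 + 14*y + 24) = (y^2 + 5*y - 6)/(y^3 - 9*y^2 + 14*y + 24)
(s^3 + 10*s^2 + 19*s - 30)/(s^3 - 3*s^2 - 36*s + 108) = (s^2 + 4*s - 5)/(s^2 - 9*s + 18)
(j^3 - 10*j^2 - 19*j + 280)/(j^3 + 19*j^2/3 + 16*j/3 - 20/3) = 3*(j^2 - 15*j + 56)/(3*j^2 + 4*j - 4)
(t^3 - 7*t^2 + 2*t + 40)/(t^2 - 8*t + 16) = (t^2 - 3*t - 10)/(t - 4)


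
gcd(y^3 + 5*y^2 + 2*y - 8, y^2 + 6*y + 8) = y^2 + 6*y + 8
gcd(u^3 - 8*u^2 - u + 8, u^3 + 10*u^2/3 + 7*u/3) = u + 1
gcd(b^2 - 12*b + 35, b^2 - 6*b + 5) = b - 5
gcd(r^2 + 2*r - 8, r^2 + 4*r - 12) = r - 2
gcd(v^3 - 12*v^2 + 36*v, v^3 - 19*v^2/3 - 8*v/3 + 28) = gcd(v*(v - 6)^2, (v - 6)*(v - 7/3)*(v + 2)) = v - 6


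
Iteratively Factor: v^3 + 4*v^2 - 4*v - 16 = (v + 4)*(v^2 - 4) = (v + 2)*(v + 4)*(v - 2)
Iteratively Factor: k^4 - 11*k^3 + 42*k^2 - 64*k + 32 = (k - 1)*(k^3 - 10*k^2 + 32*k - 32) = (k - 4)*(k - 1)*(k^2 - 6*k + 8) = (k - 4)*(k - 2)*(k - 1)*(k - 4)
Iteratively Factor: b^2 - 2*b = (b - 2)*(b)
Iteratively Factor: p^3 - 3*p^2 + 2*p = (p - 1)*(p^2 - 2*p) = p*(p - 1)*(p - 2)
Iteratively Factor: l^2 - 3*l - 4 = (l - 4)*(l + 1)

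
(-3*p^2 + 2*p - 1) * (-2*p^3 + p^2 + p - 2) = 6*p^5 - 7*p^4 + p^3 + 7*p^2 - 5*p + 2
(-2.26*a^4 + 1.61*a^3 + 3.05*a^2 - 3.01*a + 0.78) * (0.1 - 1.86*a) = 4.2036*a^5 - 3.2206*a^4 - 5.512*a^3 + 5.9036*a^2 - 1.7518*a + 0.078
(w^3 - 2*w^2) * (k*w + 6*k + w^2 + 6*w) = k*w^4 + 4*k*w^3 - 12*k*w^2 + w^5 + 4*w^4 - 12*w^3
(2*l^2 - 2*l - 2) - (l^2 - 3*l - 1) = l^2 + l - 1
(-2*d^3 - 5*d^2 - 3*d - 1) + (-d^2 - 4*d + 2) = -2*d^3 - 6*d^2 - 7*d + 1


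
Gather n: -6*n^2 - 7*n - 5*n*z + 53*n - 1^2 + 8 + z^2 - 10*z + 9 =-6*n^2 + n*(46 - 5*z) + z^2 - 10*z + 16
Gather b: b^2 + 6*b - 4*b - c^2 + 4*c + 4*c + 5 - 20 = b^2 + 2*b - c^2 + 8*c - 15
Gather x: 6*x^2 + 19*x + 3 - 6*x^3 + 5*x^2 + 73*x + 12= -6*x^3 + 11*x^2 + 92*x + 15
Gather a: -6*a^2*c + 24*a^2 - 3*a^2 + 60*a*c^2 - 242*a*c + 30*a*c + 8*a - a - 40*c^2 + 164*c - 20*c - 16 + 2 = a^2*(21 - 6*c) + a*(60*c^2 - 212*c + 7) - 40*c^2 + 144*c - 14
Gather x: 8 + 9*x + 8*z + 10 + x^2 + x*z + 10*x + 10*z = x^2 + x*(z + 19) + 18*z + 18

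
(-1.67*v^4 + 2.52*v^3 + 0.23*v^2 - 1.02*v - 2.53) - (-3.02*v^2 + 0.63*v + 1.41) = -1.67*v^4 + 2.52*v^3 + 3.25*v^2 - 1.65*v - 3.94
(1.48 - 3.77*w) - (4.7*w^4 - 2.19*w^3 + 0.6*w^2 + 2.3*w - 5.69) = -4.7*w^4 + 2.19*w^3 - 0.6*w^2 - 6.07*w + 7.17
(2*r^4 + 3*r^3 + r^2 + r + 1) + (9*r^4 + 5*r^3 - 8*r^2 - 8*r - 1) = 11*r^4 + 8*r^3 - 7*r^2 - 7*r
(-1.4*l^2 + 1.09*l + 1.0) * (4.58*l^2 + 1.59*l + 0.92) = -6.412*l^4 + 2.7662*l^3 + 5.0251*l^2 + 2.5928*l + 0.92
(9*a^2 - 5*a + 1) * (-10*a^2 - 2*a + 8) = -90*a^4 + 32*a^3 + 72*a^2 - 42*a + 8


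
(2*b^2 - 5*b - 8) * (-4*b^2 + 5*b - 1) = -8*b^4 + 30*b^3 + 5*b^2 - 35*b + 8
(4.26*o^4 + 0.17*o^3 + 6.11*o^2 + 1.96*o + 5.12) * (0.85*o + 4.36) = 3.621*o^5 + 18.7181*o^4 + 5.9347*o^3 + 28.3056*o^2 + 12.8976*o + 22.3232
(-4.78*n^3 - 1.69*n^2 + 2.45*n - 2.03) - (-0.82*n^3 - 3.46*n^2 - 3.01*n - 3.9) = -3.96*n^3 + 1.77*n^2 + 5.46*n + 1.87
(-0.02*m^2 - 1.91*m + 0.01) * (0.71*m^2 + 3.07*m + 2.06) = -0.0142*m^4 - 1.4175*m^3 - 5.8978*m^2 - 3.9039*m + 0.0206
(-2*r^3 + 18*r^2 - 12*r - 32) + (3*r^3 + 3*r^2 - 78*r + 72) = r^3 + 21*r^2 - 90*r + 40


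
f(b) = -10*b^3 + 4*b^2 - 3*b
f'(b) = -30*b^2 + 8*b - 3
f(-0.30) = 1.53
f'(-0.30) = -8.10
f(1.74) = -45.79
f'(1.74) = -79.91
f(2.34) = -113.25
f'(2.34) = -148.55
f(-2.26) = 142.64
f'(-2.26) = -174.31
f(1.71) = -43.44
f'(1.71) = -77.04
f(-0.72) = 7.97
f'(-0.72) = -24.31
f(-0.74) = 8.46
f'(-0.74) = -25.35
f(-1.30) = 32.63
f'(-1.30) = -64.10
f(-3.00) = 315.00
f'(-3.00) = -297.00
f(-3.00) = 315.00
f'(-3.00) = -297.00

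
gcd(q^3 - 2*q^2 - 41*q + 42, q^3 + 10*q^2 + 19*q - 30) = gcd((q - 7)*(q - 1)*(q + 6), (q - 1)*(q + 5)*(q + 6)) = q^2 + 5*q - 6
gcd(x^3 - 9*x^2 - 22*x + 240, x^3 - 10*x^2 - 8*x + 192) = x^2 - 14*x + 48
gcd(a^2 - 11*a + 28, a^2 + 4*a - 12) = 1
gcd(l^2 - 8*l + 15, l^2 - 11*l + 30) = l - 5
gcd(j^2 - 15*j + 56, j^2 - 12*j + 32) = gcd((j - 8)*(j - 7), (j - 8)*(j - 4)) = j - 8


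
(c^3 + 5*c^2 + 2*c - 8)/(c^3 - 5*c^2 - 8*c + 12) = (c + 4)/(c - 6)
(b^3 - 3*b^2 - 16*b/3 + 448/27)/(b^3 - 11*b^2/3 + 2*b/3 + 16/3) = (b^2 - b/3 - 56/9)/(b^2 - b - 2)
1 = 1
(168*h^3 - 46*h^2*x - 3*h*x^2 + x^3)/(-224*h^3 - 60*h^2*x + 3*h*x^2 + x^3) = (24*h^2 - 10*h*x + x^2)/(-32*h^2 - 4*h*x + x^2)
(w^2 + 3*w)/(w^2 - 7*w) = (w + 3)/(w - 7)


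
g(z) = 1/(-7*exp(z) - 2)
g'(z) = 7*exp(z)/(-7*exp(z) - 2)^2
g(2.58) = -0.01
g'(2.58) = 0.01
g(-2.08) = -0.35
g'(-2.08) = 0.11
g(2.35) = -0.01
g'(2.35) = 0.01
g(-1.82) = -0.32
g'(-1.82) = 0.12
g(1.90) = -0.02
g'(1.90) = 0.02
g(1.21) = -0.04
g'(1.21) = 0.04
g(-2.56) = -0.39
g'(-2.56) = 0.08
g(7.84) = -0.00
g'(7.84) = 0.00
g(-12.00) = -0.50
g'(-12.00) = 0.00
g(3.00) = -0.00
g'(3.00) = 0.01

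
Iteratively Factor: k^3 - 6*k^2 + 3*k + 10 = (k - 5)*(k^2 - k - 2) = (k - 5)*(k - 2)*(k + 1)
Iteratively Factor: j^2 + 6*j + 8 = (j + 4)*(j + 2)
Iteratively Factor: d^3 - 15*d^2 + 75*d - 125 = (d - 5)*(d^2 - 10*d + 25) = (d - 5)^2*(d - 5)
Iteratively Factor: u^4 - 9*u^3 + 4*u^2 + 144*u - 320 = (u - 5)*(u^3 - 4*u^2 - 16*u + 64) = (u - 5)*(u + 4)*(u^2 - 8*u + 16) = (u - 5)*(u - 4)*(u + 4)*(u - 4)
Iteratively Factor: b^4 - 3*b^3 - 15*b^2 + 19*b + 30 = (b - 5)*(b^3 + 2*b^2 - 5*b - 6) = (b - 5)*(b + 1)*(b^2 + b - 6) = (b - 5)*(b - 2)*(b + 1)*(b + 3)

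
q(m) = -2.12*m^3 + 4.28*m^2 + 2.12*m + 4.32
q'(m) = -6.36*m^2 + 8.56*m + 2.12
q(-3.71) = 163.62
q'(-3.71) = -117.18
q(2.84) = -3.70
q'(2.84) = -24.87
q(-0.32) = 4.15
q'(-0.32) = -1.27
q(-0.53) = 4.71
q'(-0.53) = -4.20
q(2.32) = 5.80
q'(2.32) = -12.25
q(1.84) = 9.50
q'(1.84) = -3.66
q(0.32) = 5.37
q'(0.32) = 4.21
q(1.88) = 9.35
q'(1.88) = -4.27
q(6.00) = -286.80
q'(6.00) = -175.48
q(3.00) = -8.04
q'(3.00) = -29.44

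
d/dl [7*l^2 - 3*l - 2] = 14*l - 3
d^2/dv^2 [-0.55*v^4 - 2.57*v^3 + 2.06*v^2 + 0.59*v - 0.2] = -6.6*v^2 - 15.42*v + 4.12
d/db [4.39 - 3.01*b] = -3.01000000000000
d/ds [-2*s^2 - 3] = -4*s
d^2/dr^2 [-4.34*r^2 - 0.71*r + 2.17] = -8.68000000000000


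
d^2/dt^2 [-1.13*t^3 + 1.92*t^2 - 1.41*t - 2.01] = 3.84 - 6.78*t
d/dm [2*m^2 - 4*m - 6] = 4*m - 4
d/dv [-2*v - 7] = -2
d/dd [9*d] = 9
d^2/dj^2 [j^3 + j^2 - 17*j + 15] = 6*j + 2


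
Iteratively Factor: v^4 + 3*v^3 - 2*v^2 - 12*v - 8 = (v - 2)*(v^3 + 5*v^2 + 8*v + 4) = (v - 2)*(v + 2)*(v^2 + 3*v + 2) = (v - 2)*(v + 1)*(v + 2)*(v + 2)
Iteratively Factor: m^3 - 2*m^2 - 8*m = (m + 2)*(m^2 - 4*m) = (m - 4)*(m + 2)*(m)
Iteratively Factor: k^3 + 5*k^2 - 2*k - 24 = (k + 3)*(k^2 + 2*k - 8) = (k + 3)*(k + 4)*(k - 2)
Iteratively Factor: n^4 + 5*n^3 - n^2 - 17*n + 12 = (n + 3)*(n^3 + 2*n^2 - 7*n + 4) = (n - 1)*(n + 3)*(n^2 + 3*n - 4) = (n - 1)^2*(n + 3)*(n + 4)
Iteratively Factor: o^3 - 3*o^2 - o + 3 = (o + 1)*(o^2 - 4*o + 3) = (o - 3)*(o + 1)*(o - 1)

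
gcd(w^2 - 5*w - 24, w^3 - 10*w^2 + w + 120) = w^2 - 5*w - 24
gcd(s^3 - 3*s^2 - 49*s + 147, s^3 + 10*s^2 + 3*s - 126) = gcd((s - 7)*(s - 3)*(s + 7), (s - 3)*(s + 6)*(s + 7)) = s^2 + 4*s - 21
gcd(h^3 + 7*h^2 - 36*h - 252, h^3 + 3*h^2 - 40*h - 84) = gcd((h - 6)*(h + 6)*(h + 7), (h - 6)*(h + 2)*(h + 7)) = h^2 + h - 42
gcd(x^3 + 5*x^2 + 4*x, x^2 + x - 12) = x + 4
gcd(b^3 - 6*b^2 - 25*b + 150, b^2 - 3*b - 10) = b - 5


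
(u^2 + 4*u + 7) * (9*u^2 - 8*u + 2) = 9*u^4 + 28*u^3 + 33*u^2 - 48*u + 14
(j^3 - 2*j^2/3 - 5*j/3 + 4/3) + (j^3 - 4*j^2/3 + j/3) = 2*j^3 - 2*j^2 - 4*j/3 + 4/3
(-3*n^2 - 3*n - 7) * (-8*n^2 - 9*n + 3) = 24*n^4 + 51*n^3 + 74*n^2 + 54*n - 21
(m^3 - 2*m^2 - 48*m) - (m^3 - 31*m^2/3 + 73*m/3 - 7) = 25*m^2/3 - 217*m/3 + 7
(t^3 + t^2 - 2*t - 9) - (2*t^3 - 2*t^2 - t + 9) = -t^3 + 3*t^2 - t - 18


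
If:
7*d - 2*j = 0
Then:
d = 2*j/7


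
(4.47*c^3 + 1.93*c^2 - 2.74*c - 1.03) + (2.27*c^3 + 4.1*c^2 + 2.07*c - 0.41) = 6.74*c^3 + 6.03*c^2 - 0.67*c - 1.44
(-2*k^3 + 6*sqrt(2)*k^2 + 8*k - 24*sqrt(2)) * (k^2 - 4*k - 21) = -2*k^5 + 8*k^4 + 6*sqrt(2)*k^4 - 24*sqrt(2)*k^3 + 50*k^3 - 150*sqrt(2)*k^2 - 32*k^2 - 168*k + 96*sqrt(2)*k + 504*sqrt(2)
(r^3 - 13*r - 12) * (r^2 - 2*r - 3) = r^5 - 2*r^4 - 16*r^3 + 14*r^2 + 63*r + 36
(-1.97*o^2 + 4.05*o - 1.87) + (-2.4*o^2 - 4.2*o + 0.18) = -4.37*o^2 - 0.15*o - 1.69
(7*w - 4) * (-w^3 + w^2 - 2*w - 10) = -7*w^4 + 11*w^3 - 18*w^2 - 62*w + 40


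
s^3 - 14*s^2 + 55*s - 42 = (s - 7)*(s - 6)*(s - 1)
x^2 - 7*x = x*(x - 7)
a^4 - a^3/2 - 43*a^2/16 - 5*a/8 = a*(a - 2)*(a + 1/4)*(a + 5/4)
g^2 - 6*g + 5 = (g - 5)*(g - 1)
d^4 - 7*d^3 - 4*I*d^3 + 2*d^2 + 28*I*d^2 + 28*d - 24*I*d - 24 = (d - 6)*(d - 1)*(d - 2*I)^2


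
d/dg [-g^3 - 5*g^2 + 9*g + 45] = -3*g^2 - 10*g + 9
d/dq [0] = 0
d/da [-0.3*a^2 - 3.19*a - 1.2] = -0.6*a - 3.19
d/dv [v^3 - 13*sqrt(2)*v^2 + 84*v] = 3*v^2 - 26*sqrt(2)*v + 84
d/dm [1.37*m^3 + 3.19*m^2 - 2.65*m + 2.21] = 4.11*m^2 + 6.38*m - 2.65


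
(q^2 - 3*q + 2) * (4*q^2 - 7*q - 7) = 4*q^4 - 19*q^3 + 22*q^2 + 7*q - 14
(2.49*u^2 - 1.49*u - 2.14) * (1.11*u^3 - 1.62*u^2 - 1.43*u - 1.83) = 2.7639*u^5 - 5.6877*u^4 - 3.5223*u^3 + 1.0408*u^2 + 5.7869*u + 3.9162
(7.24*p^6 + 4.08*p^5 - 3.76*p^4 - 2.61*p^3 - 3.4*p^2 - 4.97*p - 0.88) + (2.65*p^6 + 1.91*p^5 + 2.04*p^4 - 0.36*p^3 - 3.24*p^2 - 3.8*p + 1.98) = 9.89*p^6 + 5.99*p^5 - 1.72*p^4 - 2.97*p^3 - 6.64*p^2 - 8.77*p + 1.1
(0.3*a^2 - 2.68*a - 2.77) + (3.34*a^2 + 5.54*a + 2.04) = 3.64*a^2 + 2.86*a - 0.73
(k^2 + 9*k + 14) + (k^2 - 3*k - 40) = 2*k^2 + 6*k - 26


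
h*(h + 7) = h^2 + 7*h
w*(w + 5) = w^2 + 5*w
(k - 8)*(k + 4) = k^2 - 4*k - 32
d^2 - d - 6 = (d - 3)*(d + 2)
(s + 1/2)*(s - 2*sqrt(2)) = s^2 - 2*sqrt(2)*s + s/2 - sqrt(2)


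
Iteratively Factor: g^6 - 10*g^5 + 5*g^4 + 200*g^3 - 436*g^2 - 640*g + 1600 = (g + 2)*(g^5 - 12*g^4 + 29*g^3 + 142*g^2 - 720*g + 800) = (g - 5)*(g + 2)*(g^4 - 7*g^3 - 6*g^2 + 112*g - 160) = (g - 5)*(g - 4)*(g + 2)*(g^3 - 3*g^2 - 18*g + 40) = (g - 5)*(g - 4)*(g - 2)*(g + 2)*(g^2 - g - 20) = (g - 5)^2*(g - 4)*(g - 2)*(g + 2)*(g + 4)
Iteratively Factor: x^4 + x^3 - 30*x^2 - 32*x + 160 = (x + 4)*(x^3 - 3*x^2 - 18*x + 40) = (x - 2)*(x + 4)*(x^2 - x - 20) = (x - 2)*(x + 4)^2*(x - 5)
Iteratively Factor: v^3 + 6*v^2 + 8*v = (v)*(v^2 + 6*v + 8) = v*(v + 2)*(v + 4)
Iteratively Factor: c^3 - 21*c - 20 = (c + 1)*(c^2 - c - 20) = (c + 1)*(c + 4)*(c - 5)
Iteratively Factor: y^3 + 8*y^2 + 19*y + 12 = (y + 1)*(y^2 + 7*y + 12) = (y + 1)*(y + 3)*(y + 4)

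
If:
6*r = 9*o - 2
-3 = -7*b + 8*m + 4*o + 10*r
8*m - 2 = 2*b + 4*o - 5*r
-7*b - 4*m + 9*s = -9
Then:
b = 558*s/461 + 421/461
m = 243*s/1844 + 601/922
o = 180*s/461 + 110/1383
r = 270*s/461 - 296/1383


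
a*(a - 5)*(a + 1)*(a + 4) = a^4 - 21*a^2 - 20*a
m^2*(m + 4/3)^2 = m^4 + 8*m^3/3 + 16*m^2/9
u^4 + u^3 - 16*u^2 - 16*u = u*(u - 4)*(u + 1)*(u + 4)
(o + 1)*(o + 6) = o^2 + 7*o + 6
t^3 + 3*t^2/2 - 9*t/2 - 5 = (t - 2)*(t + 1)*(t + 5/2)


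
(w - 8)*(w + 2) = w^2 - 6*w - 16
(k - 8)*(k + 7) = k^2 - k - 56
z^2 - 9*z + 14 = (z - 7)*(z - 2)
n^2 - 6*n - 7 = (n - 7)*(n + 1)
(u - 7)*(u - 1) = u^2 - 8*u + 7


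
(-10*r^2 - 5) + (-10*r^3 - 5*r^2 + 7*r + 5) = -10*r^3 - 15*r^2 + 7*r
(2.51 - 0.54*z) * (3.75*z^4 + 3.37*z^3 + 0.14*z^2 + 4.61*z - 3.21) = -2.025*z^5 + 7.5927*z^4 + 8.3831*z^3 - 2.138*z^2 + 13.3045*z - 8.0571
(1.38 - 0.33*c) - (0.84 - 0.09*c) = 0.54 - 0.24*c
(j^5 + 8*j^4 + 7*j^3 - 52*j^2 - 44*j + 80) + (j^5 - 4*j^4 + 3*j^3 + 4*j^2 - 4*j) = 2*j^5 + 4*j^4 + 10*j^3 - 48*j^2 - 48*j + 80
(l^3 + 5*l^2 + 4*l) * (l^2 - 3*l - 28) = l^5 + 2*l^4 - 39*l^3 - 152*l^2 - 112*l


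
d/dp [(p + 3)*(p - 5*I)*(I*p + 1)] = 3*I*p^2 + 6*p*(2 + I) + 18 - 5*I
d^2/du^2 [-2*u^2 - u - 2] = -4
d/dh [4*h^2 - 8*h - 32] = 8*h - 8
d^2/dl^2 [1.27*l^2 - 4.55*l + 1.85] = 2.54000000000000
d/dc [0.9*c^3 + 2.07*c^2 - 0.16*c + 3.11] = 2.7*c^2 + 4.14*c - 0.16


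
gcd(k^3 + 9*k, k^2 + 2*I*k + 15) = k - 3*I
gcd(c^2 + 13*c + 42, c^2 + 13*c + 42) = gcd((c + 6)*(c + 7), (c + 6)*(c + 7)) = c^2 + 13*c + 42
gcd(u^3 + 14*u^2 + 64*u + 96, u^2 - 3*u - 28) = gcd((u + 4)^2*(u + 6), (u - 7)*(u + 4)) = u + 4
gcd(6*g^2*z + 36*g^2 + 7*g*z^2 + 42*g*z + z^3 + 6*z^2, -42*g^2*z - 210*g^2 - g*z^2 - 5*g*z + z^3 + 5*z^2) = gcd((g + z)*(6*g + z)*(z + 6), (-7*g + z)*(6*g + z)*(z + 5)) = 6*g + z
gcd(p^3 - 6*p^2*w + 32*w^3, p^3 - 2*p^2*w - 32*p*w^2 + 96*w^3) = p^2 - 8*p*w + 16*w^2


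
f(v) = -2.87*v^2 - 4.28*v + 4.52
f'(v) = -5.74*v - 4.28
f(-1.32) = 5.17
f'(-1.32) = 3.30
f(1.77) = -12.05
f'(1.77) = -14.44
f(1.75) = -11.76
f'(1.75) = -14.32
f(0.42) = 2.22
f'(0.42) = -6.69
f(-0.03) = 4.65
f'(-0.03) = -4.11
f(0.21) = 3.49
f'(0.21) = -5.49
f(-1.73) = 3.33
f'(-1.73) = 5.65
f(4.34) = -68.11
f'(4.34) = -29.19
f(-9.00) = -189.43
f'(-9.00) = 47.38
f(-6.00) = -73.12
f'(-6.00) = 30.16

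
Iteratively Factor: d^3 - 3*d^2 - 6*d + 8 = (d - 1)*(d^2 - 2*d - 8) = (d - 4)*(d - 1)*(d + 2)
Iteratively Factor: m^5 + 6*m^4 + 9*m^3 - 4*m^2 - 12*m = (m)*(m^4 + 6*m^3 + 9*m^2 - 4*m - 12) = m*(m + 3)*(m^3 + 3*m^2 - 4) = m*(m + 2)*(m + 3)*(m^2 + m - 2) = m*(m - 1)*(m + 2)*(m + 3)*(m + 2)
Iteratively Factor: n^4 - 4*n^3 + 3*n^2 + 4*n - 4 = (n - 2)*(n^3 - 2*n^2 - n + 2) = (n - 2)^2*(n^2 - 1) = (n - 2)^2*(n + 1)*(n - 1)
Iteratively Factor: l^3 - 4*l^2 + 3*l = (l - 3)*(l^2 - l) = (l - 3)*(l - 1)*(l)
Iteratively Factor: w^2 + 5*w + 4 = (w + 4)*(w + 1)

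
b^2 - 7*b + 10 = (b - 5)*(b - 2)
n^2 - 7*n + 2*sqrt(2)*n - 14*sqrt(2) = (n - 7)*(n + 2*sqrt(2))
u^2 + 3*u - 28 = (u - 4)*(u + 7)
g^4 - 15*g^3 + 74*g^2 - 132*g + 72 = (g - 6)^2*(g - 2)*(g - 1)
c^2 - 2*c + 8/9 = (c - 4/3)*(c - 2/3)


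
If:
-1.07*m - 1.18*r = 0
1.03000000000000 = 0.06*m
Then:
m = 17.17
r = -15.57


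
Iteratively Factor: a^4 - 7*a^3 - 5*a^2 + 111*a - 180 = (a + 4)*(a^3 - 11*a^2 + 39*a - 45) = (a - 5)*(a + 4)*(a^2 - 6*a + 9) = (a - 5)*(a - 3)*(a + 4)*(a - 3)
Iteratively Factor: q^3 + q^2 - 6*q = (q - 2)*(q^2 + 3*q) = (q - 2)*(q + 3)*(q)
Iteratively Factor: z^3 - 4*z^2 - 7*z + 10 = (z - 1)*(z^2 - 3*z - 10) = (z - 1)*(z + 2)*(z - 5)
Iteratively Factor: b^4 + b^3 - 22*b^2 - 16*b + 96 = (b - 2)*(b^3 + 3*b^2 - 16*b - 48) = (b - 2)*(b + 4)*(b^2 - b - 12) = (b - 4)*(b - 2)*(b + 4)*(b + 3)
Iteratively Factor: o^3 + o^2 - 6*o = (o)*(o^2 + o - 6) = o*(o - 2)*(o + 3)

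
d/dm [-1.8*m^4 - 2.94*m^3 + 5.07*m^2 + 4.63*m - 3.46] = -7.2*m^3 - 8.82*m^2 + 10.14*m + 4.63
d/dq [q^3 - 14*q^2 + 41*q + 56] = 3*q^2 - 28*q + 41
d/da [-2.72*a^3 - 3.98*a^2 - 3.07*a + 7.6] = -8.16*a^2 - 7.96*a - 3.07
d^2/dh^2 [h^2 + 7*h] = 2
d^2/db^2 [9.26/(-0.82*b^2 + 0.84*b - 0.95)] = (12.452848*b^2 - 12.756576*b - 9.26*(1.64*b - 0.84)*(3.28*b - 1.68) + 14.42708)/(0.82*b^2 - 0.84*b + 0.95)^3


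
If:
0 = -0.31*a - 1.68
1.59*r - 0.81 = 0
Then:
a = -5.42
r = 0.51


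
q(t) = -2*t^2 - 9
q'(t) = -4*t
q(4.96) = -58.20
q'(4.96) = -19.84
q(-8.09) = -139.90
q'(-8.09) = 32.36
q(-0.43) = -9.37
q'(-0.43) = 1.72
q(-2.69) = -23.47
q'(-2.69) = 10.76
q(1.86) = -15.92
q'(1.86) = -7.44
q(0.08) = -9.01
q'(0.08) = -0.32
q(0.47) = -9.44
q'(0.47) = -1.88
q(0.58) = -9.67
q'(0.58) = -2.32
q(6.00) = -81.00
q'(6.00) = -24.00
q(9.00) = -171.00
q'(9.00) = -36.00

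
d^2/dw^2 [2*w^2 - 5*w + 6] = 4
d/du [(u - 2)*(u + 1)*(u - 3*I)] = 3*u^2 + u*(-2 - 6*I) - 2 + 3*I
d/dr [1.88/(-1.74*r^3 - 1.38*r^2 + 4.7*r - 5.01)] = (9.8136*r^2 + 5.1888*r - 8.836)/(1.74*r^3 + 1.38*r^2 - 4.7*r + 5.01)^2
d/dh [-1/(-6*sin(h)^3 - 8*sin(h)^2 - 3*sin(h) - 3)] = (-16*sin(h) + 9*cos(2*h) - 12)*cos(h)/(6*sin(h)^3 + 8*sin(h)^2 + 3*sin(h) + 3)^2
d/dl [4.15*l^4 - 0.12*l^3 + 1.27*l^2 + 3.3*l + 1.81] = 16.6*l^3 - 0.36*l^2 + 2.54*l + 3.3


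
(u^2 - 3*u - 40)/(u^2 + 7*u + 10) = (u - 8)/(u + 2)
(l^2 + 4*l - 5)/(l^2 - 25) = (l - 1)/(l - 5)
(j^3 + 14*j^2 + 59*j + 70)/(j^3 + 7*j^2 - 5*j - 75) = (j^2 + 9*j + 14)/(j^2 + 2*j - 15)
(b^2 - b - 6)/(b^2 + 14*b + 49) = (b^2 - b - 6)/(b^2 + 14*b + 49)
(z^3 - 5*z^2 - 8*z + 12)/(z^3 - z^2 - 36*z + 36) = (z + 2)/(z + 6)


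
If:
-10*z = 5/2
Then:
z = -1/4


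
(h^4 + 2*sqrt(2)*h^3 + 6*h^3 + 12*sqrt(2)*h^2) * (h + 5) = h^5 + 2*sqrt(2)*h^4 + 11*h^4 + 30*h^3 + 22*sqrt(2)*h^3 + 60*sqrt(2)*h^2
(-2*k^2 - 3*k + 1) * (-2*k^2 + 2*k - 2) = 4*k^4 + 2*k^3 - 4*k^2 + 8*k - 2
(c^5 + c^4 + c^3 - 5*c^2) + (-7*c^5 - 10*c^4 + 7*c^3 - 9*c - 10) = -6*c^5 - 9*c^4 + 8*c^3 - 5*c^2 - 9*c - 10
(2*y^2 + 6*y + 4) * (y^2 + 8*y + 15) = 2*y^4 + 22*y^3 + 82*y^2 + 122*y + 60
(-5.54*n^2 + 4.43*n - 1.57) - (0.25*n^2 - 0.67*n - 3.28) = -5.79*n^2 + 5.1*n + 1.71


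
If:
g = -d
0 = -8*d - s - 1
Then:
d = -s/8 - 1/8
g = s/8 + 1/8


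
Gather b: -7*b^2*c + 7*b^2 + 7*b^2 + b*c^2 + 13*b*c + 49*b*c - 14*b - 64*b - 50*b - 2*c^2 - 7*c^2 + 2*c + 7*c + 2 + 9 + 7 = b^2*(14 - 7*c) + b*(c^2 + 62*c - 128) - 9*c^2 + 9*c + 18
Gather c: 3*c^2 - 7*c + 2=3*c^2 - 7*c + 2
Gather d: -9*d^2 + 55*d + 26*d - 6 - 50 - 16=-9*d^2 + 81*d - 72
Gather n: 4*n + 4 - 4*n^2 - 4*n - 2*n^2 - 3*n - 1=-6*n^2 - 3*n + 3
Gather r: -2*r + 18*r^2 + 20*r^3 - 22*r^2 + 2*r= 20*r^3 - 4*r^2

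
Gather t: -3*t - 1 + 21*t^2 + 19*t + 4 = 21*t^2 + 16*t + 3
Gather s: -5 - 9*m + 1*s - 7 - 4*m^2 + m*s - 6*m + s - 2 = -4*m^2 - 15*m + s*(m + 2) - 14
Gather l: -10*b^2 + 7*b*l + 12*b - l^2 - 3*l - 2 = -10*b^2 + 12*b - l^2 + l*(7*b - 3) - 2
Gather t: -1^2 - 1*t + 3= 2 - t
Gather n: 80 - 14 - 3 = 63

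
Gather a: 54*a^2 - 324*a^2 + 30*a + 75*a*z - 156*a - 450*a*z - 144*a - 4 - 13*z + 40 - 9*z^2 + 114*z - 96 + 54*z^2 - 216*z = -270*a^2 + a*(-375*z - 270) + 45*z^2 - 115*z - 60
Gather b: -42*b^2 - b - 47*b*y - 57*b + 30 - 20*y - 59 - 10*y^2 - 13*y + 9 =-42*b^2 + b*(-47*y - 58) - 10*y^2 - 33*y - 20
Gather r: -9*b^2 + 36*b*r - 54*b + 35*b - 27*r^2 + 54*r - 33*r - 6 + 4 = -9*b^2 - 19*b - 27*r^2 + r*(36*b + 21) - 2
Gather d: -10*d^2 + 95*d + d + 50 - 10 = -10*d^2 + 96*d + 40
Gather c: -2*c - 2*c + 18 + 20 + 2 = 40 - 4*c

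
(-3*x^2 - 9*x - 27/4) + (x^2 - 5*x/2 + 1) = -2*x^2 - 23*x/2 - 23/4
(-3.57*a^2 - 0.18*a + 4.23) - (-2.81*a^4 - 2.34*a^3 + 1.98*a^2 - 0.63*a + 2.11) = 2.81*a^4 + 2.34*a^3 - 5.55*a^2 + 0.45*a + 2.12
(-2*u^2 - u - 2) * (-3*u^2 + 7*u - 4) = 6*u^4 - 11*u^3 + 7*u^2 - 10*u + 8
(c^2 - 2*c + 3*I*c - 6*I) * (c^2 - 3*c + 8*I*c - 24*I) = c^4 - 5*c^3 + 11*I*c^3 - 18*c^2 - 55*I*c^2 + 120*c + 66*I*c - 144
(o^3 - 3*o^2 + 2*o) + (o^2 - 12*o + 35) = o^3 - 2*o^2 - 10*o + 35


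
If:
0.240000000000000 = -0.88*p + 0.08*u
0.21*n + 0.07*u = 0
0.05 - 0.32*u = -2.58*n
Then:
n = -0.01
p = -0.27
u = 0.04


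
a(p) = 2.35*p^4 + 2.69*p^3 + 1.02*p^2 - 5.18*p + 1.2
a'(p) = 9.4*p^3 + 8.07*p^2 + 2.04*p - 5.18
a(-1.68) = 18.75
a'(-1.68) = -30.40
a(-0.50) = 3.86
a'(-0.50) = -5.36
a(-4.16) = 550.53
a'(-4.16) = -550.73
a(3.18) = 321.86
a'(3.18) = 385.19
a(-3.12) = 168.27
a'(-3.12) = -218.48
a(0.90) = 0.87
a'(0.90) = 10.05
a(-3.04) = 151.51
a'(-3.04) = -200.89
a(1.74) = 30.99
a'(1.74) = 72.32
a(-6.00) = 2533.56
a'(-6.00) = -1757.30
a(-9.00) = 13587.78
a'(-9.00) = -6222.47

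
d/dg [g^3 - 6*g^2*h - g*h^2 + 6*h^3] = 3*g^2 - 12*g*h - h^2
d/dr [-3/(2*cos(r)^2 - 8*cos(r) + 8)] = -3*sin(r)/(cos(r) - 2)^3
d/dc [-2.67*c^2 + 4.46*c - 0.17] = 4.46 - 5.34*c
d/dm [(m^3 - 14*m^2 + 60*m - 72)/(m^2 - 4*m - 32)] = (m^4 - 8*m^3 - 100*m^2 + 1040*m - 2208)/(m^4 - 8*m^3 - 48*m^2 + 256*m + 1024)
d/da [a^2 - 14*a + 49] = 2*a - 14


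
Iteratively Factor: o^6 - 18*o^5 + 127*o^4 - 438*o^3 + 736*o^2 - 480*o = (o - 5)*(o^5 - 13*o^4 + 62*o^3 - 128*o^2 + 96*o) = (o - 5)*(o - 4)*(o^4 - 9*o^3 + 26*o^2 - 24*o) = (o - 5)*(o - 4)^2*(o^3 - 5*o^2 + 6*o) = (o - 5)*(o - 4)^2*(o - 2)*(o^2 - 3*o) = o*(o - 5)*(o - 4)^2*(o - 2)*(o - 3)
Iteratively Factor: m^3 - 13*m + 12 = (m - 1)*(m^2 + m - 12) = (m - 1)*(m + 4)*(m - 3)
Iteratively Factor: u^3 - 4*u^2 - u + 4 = (u - 1)*(u^2 - 3*u - 4) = (u - 1)*(u + 1)*(u - 4)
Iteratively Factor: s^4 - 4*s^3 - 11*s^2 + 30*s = (s - 5)*(s^3 + s^2 - 6*s) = (s - 5)*(s + 3)*(s^2 - 2*s) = s*(s - 5)*(s + 3)*(s - 2)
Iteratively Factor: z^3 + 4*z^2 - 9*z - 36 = (z - 3)*(z^2 + 7*z + 12) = (z - 3)*(z + 4)*(z + 3)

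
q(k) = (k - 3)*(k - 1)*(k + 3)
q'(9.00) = 216.00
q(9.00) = 576.00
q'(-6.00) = 111.00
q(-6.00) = -189.00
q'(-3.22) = 28.55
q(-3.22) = -5.77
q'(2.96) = 11.36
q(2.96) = -0.47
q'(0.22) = -9.29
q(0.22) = 6.98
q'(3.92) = 29.26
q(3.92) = 18.59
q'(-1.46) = 0.31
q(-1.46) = 16.90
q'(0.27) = -9.32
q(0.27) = 6.52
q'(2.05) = -0.49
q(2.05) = -5.04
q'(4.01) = 31.22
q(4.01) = 21.31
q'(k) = (k - 3)*(k - 1) + (k - 3)*(k + 3) + (k - 1)*(k + 3) = 3*k^2 - 2*k - 9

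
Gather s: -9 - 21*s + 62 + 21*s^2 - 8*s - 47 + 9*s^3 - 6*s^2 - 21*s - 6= 9*s^3 + 15*s^2 - 50*s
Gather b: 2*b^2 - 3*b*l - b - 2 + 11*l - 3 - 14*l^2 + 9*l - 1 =2*b^2 + b*(-3*l - 1) - 14*l^2 + 20*l - 6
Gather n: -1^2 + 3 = 2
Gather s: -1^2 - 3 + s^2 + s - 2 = s^2 + s - 6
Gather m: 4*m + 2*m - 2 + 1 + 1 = 6*m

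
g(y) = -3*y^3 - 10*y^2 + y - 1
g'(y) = -9*y^2 - 20*y + 1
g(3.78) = -302.13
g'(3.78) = -203.20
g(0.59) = -4.51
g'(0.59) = -13.93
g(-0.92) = -8.05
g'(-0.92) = 11.78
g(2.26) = -84.45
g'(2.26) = -90.17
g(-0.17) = -1.44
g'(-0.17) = 4.14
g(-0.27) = -1.94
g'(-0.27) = 5.74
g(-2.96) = -13.77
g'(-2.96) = -18.65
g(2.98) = -166.21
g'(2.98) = -138.52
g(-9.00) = 1367.00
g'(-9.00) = -548.00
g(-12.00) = 3731.00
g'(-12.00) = -1055.00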